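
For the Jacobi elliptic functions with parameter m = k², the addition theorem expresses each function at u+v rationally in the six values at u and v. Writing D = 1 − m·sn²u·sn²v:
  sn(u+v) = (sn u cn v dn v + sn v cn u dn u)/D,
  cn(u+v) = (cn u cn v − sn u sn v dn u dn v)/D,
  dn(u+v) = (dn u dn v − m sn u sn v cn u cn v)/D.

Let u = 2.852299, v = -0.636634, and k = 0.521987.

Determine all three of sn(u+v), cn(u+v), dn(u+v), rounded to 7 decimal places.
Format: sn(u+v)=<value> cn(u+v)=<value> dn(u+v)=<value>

sn(u+v)=0.9019153 cn(u+v)=-0.4319129 dn(u+v)=0.8822463

sn u = 0.5116413792930506, cn u = -0.8591991032322512, dn u = 0.9636770909897372
sn v = -0.5858032152314208, cn v = 0.8104533256298783, dn v = 0.9521016619188334
m = k² = 0.272470428169
D = 1 − m·sn²u·sn²v = 0.9755232248498346
sn(u+v) = (sn u·cn v·dn v + sn v·cn u·dn u)/D = 0.8798393553226991/0.9755232248498346 = 0.9019153341614554
cn(u+v) = (cn u·cn v − sn u·sn v·dn u·dn v)/D = -0.4213410388827061/0.9755232248498346 = -0.4319128731635933
dn(u+v) = (dn u·dn v − m·sn u·sn v·cn u·cn v)/D = 0.8606517835001762/0.9755232248498346 = 0.8822463285101788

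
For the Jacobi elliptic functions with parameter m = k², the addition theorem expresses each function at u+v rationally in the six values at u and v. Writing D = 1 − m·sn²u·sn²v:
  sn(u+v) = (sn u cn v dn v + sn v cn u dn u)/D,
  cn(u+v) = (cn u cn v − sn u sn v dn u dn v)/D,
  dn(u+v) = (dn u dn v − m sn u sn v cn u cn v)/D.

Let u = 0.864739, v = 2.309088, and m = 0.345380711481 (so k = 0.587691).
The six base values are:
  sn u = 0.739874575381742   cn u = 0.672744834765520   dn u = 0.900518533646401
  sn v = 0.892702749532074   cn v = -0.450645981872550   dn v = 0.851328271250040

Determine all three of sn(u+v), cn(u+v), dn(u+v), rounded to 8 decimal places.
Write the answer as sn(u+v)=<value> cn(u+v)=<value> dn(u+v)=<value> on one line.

m = k² = 0.345380711481
D = 1 − m·sn²u·sn²v = 0.849329568478204
sn(u+v) = (sn u·cn v·dn v + sn v·cn u·dn u)/D = 0.2569653055147497/0.849329568478204 = 0.3025507589182021
cn(u+v) = (cn u·cn v − sn u·sn v·dn u·dn v)/D = -0.8095242724298535/0.849329568478204 = -0.9531332741427192
dn(u+v) = (dn u·dn v − m·sn u·sn v·cn u·cn v)/D = 0.8357959224746855/0.849329568478204 = 0.9840654952967579

sn(u+v)=0.30255076 cn(u+v)=-0.95313327 dn(u+v)=0.98406550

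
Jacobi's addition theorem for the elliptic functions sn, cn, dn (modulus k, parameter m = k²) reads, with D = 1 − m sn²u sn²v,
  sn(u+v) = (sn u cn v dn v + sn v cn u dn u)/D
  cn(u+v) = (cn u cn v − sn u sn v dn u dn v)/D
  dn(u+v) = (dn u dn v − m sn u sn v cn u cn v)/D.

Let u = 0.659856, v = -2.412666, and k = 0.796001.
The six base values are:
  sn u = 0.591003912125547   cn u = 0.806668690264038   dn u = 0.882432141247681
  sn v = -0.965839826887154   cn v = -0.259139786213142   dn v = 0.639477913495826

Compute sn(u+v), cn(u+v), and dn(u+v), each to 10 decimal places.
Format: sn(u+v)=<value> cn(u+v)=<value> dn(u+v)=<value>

m = k² = 0.633617592001
D = 1 − m·sn²u·sn²v = 0.7935484453520865
sn(u+v) = (sn u·cn v·dn v + sn v·cn u·dn u)/D = -0.7854518532734261/0.7935484453520865 = -0.9897969782108664
cn(u+v) = (cn u·cn v − sn u·sn v·dn u·dn v)/D = 0.1130686575053132/0.7935484453520865 = 0.1424848831442751
dn(u+v) = (dn u·dn v − m·sn u·sn v·cn u·cn v)/D = 0.4886906083565925/0.7935484453520865 = 0.6158295832080764

sn(u+v)=-0.9897969782 cn(u+v)=0.1424848831 dn(u+v)=0.6158295832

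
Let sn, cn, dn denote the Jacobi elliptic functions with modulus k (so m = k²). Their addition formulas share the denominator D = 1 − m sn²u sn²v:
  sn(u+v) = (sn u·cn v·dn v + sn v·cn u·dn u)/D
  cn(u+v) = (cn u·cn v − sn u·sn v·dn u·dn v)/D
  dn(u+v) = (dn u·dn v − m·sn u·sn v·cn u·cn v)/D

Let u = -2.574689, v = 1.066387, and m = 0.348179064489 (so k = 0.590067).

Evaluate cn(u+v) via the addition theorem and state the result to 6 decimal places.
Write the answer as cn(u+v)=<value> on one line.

cn(u+v)=0.189101

sn u = -0.7673458580338807, cn u = -0.6412334474731082, dn u = 0.8916194926057264
sn v = 0.8471546214431625, cn v = 0.5313464475909216, dn v = 0.8660958371343693
m = k² = 0.348179064489
D = 1 − m·sn²u·sn²v = 0.8528669190097306
cn(u+v) = (cn u·cn v − sn u·sn v·dn u·dn v)/D = 0.1612778298602116/0.8528669190097306 = 0.1891008154560296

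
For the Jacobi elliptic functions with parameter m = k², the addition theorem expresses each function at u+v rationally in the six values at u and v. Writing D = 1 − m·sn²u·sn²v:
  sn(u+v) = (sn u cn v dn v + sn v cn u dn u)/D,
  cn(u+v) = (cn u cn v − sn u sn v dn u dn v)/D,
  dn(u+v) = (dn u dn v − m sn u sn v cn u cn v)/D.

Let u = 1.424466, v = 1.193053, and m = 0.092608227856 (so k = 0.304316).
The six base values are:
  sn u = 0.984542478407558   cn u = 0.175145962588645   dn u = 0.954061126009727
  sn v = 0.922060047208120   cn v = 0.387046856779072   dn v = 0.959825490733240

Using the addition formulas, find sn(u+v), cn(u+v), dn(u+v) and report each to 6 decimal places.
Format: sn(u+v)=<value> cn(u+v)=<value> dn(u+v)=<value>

m = k² = 0.092608227856
D = 1 − m·sn²u·sn²v = 0.9236802568799512
sn(u+v) = (sn u·cn v·dn v + sn v·cn u·dn u)/D = 0.519831201291077/0.9236802568799512 = 0.562782626800952
cn(u+v) = (cn u·cn v − sn u·sn v·dn u·dn v)/D = -0.7635186566902529/0.9236802568799512 = -0.8266049328252405
dn(u+v) = (dn u·dn v − m·sn u·sn v·cn u·cn v)/D = 0.9100330801317792/0.9236802568799512 = 0.9852252154936492

sn(u+v)=0.562783 cn(u+v)=-0.826605 dn(u+v)=0.985225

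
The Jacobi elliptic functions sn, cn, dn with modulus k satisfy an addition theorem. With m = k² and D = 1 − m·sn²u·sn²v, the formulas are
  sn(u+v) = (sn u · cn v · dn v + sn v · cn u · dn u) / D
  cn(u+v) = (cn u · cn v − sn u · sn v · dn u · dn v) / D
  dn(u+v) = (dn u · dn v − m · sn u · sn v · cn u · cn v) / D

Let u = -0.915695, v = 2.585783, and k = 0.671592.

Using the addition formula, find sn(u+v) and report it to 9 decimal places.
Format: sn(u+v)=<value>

sn u = -0.7625657844308142, cn u = 0.6469106773082486, dn u = 0.8589061113212759
sn v = 0.8278760430647458, cn v = -0.5609110957357317, dn v = 0.831185683574236
m = k² = 0.451035814464
D = 1 − m·sn²u·sn²v = 0.8202386632837292
sn(u+v) = (sn u·cn v·dn v + sn v·cn u·dn u)/D = 0.8155217378632495/0.8202386632837292 = 0.9942493256760221

sn(u+v)=0.994249326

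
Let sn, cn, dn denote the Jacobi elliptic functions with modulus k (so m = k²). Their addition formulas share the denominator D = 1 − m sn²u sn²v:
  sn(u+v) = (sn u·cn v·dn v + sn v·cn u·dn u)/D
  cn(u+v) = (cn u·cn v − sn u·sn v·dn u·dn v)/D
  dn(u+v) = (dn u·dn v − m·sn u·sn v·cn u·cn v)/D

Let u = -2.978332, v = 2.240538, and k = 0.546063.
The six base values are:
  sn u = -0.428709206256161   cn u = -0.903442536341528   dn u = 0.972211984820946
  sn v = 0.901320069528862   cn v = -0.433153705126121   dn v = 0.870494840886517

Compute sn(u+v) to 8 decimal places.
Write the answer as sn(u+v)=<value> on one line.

sn(u+v)=-0.65937126

m = k² = 0.298184799969
D = 1 − m·sn²u·sn²v = 0.9554785598555603
sn(u+v) = (sn u·cn v·dn v + sn v·cn u·dn u)/D = -0.630015098042551/0.9554785598555603 = -0.6593712559471669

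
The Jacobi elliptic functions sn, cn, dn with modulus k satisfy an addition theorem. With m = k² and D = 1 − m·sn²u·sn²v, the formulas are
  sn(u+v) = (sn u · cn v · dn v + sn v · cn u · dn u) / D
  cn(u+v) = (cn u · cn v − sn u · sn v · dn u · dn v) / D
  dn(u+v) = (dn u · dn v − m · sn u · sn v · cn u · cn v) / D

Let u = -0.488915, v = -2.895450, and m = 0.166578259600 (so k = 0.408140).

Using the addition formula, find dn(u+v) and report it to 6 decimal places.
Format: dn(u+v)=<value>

dn(u+v)=0.999202

sn u = -0.4669397724174207, cn u = 0.8842891206696865, dn u = 0.9816722894081067
sn v = -0.3794974146927657, cn v = -0.9251927973355105, dn v = 0.9879320241163449
m = k² = 0.1665782596
D = 1 − m·sn²u·sn²v = 0.9947693254634715
dn(u+v) = (dn u·dn v − m·sn u·sn v·cn u·cn v)/D = 0.9939753472710527/0.9947693254634715 = 0.9992018469286346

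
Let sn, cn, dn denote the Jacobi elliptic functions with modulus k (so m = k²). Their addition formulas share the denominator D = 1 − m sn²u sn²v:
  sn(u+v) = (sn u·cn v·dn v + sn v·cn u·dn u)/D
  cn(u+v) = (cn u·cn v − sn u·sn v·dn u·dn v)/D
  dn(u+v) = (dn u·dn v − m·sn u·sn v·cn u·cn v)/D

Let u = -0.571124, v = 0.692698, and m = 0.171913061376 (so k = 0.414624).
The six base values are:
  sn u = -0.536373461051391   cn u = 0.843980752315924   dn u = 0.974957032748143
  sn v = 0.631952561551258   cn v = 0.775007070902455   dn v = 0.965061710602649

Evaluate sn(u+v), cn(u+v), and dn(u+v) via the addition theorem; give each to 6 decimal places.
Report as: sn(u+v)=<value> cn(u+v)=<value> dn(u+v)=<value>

m = k² = 0.171913061376
D = 1 − m·sn²u·sn²v = 0.9802479400879534
sn(u+v) = (sn u·cn v·dn v + sn v·cn u·dn u)/D = 0.1188293717698338/0.9802479400879534 = 0.1212237913595327
cn(u+v) = (cn u·cn v − sn u·sn v·dn u·dn v)/D = 0.9730188099165722/0.9802479400879534 = 0.9926252023842738
dn(u+v) = (dn u·dn v − m·sn u·sn v·cn u·cn v)/D = 0.9790089578171127/0.9802479400879534 = 0.9987360521556112

sn(u+v)=0.121224 cn(u+v)=0.992625 dn(u+v)=0.998736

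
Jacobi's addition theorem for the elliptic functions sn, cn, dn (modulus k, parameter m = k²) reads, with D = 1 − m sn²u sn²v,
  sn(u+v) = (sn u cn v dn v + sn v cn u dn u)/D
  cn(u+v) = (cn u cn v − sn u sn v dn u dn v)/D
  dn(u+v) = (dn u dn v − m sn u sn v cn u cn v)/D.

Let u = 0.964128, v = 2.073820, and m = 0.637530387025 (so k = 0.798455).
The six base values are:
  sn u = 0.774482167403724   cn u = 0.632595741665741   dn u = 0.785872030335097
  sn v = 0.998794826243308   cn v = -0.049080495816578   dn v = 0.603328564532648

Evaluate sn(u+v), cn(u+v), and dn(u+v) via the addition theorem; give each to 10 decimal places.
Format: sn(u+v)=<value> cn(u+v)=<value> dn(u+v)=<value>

sn(u+v)=0.7657141243 cn(u+v)=-0.6431810631 dn(u+v)=0.7913307665

m = k² = 0.637530387025
D = 1 − m·sn²u·sn²v = 0.6185160219480986
sn(u+v) = (sn u·cn v·dn v + sn v·cn u·dn u)/D = 0.4736064540890999/0.6185160219480986 = 0.7657141242637714
cn(u+v) = (cn u·cn v − sn u·sn v·dn u·dn v)/D = -0.3978177925277477/0.6185160219480986 = -0.6431810630786371
dn(u+v) = (dn u·dn v − m·sn u·sn v·cn u·cn v)/D = 0.4894507577271547/0.6185160219480986 = 0.7913307664780684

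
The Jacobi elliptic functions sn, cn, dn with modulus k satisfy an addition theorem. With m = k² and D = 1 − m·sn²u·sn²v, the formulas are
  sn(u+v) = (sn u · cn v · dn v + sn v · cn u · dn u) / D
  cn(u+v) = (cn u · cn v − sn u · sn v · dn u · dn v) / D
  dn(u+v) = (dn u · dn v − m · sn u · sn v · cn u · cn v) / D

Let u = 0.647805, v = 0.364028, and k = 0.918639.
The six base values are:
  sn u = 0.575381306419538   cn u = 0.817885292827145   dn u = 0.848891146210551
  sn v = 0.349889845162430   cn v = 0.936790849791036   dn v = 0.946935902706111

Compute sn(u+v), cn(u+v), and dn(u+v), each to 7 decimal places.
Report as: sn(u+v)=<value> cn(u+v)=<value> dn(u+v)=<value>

sn(u+v)=0.7800156 cn(u+v)=0.6257601 dn(u+v)=0.6975329

m = k² = 0.843897612321
D = 1 − m·sn²u·sn²v = 0.9657970212646418
sn(u+v) = (sn u·cn v·dn v + sn v·cn u·dn u)/D = 0.7533367350856281/0.9657970212646418 = 0.7800155917846876
cn(u+v) = (cn u·cn v − sn u·sn v·dn u·dn v)/D = 0.6043572204037785/0.9657970212646418 = 0.6257600790820581
dn(u+v) = (dn u·dn v − m·sn u·sn v·cn u·cn v)/D = 0.673675210622613/0.9657970212646418 = 0.6975329140490449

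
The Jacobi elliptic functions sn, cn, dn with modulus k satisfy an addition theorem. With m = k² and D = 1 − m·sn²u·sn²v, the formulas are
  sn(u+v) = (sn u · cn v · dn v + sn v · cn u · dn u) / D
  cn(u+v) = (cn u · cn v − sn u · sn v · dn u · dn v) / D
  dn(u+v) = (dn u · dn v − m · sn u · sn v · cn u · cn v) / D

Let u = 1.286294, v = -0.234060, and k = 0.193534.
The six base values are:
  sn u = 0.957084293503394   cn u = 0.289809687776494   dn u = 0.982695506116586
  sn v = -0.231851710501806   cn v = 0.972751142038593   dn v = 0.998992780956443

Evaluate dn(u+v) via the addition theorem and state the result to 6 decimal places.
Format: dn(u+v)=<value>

dn(u+v)=0.985867

m = k² = 0.037455409156
D = 1 − m·sn²u·sn²v = 0.9981556831566213
dn(u+v) = (dn u·dn v − m·sn u·sn v·cn u·cn v)/D = 0.9840488103564624/0.9981556831566213 = 0.9858670615834731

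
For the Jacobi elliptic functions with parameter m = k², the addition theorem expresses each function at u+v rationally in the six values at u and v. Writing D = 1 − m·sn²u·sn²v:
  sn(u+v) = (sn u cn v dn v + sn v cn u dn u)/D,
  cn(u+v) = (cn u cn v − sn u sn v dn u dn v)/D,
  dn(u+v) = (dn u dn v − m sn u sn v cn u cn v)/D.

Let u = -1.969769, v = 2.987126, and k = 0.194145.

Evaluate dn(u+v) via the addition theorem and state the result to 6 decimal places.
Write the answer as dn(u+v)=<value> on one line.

sn u = -0.9298159219052444, cn u = -0.3680249330840242, dn u = 0.9835714768869527
sn v = 0.1836274129160347, cn v = -0.9829959171968946, dn v = 0.9993643244417603
m = k² = 0.037692281025
D = 1 − m·sn²u·sn²v = 0.9989011930215628
dn(u+v) = (dn u·dn v − m·sn u·sn v·cn u·cn v)/D = 0.9852744208777342/0.9989011930215628 = 0.9863582381930997

dn(u+v)=0.986358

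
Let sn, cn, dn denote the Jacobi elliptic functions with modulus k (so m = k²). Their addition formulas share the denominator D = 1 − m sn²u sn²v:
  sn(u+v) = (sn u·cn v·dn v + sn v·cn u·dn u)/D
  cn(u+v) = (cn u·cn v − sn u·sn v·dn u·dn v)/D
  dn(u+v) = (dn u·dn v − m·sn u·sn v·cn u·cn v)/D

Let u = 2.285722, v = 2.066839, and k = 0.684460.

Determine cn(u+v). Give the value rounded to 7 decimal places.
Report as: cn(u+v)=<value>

sn u = 0.943131615100607, cn u = -0.3324195490607022, dn u = 0.7637299566259256
sn v = 0.9847775048049312, cn v = -0.1738196364918928, dn v = 0.7386941079966643
m = k² = 0.4684854916
D = 1 − m·sn²u·sn²v = 0.5958738147334442
cn(u+v) = (cn u·cn v − sn u·sn v·dn u·dn v)/D = -0.4661991634817249/0.5958738147334442 = -0.7823790070222713

cn(u+v)=-0.7823790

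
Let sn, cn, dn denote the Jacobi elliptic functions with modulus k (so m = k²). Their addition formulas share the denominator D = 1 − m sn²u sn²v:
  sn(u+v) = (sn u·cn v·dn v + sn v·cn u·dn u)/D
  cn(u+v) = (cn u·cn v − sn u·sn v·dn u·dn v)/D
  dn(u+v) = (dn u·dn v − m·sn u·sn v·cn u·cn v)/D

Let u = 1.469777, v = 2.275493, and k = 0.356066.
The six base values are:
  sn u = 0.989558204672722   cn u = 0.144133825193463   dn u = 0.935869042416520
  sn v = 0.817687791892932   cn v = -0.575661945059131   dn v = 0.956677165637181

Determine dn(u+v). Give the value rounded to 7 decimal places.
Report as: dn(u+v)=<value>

m = k² = 0.126782996356
D = 1 − m·sn²u·sn²v = 0.9169922337519834
dn(u+v) = (dn u·dn v − m·sn u·sn v·cn u·cn v)/D = 0.9038363799910407/0.9169922337519834 = 0.9856532549821998

dn(u+v)=0.9856533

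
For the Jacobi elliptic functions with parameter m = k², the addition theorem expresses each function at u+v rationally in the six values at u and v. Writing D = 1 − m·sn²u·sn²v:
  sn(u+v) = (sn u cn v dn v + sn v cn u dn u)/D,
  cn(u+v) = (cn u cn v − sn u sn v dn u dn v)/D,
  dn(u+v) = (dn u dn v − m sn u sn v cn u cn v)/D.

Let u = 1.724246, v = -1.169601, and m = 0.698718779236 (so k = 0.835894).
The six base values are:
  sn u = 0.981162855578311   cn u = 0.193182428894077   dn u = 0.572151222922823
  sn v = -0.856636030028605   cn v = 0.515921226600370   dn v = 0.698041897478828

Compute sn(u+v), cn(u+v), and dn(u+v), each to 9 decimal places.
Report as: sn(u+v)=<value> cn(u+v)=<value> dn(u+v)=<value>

m = k² = 0.698718779236
D = 1 − m·sn²u·sn²v = 0.5063975729070056
sn(u+v) = (sn u·cn v·dn v + sn v·cn u·dn u)/D = 0.2586671178953196/0.5063975729070056 = 0.5107984945710254
cn(u+v) = (cn u·cn v − sn u·sn v·dn u·dn v)/D = 0.4353502313836929/0.5063975729070056 = 0.8597004698986584
dn(u+v) = (dn u·dn v − m·sn u·sn v·cn u·cn v)/D = 0.4579171891481125/0.5063975729070056 = 0.904264186179668

sn(u+v)=0.510798495 cn(u+v)=0.859700470 dn(u+v)=0.904264186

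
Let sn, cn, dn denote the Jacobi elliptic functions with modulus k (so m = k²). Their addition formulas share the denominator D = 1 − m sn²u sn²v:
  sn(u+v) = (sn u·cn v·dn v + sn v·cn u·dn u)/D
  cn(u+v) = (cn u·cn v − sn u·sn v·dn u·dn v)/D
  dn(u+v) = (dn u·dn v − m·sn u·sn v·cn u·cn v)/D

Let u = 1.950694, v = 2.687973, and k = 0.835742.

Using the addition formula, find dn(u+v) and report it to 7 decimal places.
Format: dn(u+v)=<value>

dn(u+v)=0.9227455

sn u = 0.9977337498551957, cn u = 0.0672856923861955, dn u = 0.5519941246160501
sn v = 0.9385693529548949, cn v = -0.3450906688014469, dn v = 0.6202529902807561
m = k² = 0.698464690564
D = 1 − m·sn²u·sn²v = 0.3874993969168256
dn(u+v) = (dn u·dn v − m·sn u·sn v·cn u·cn v)/D = 0.3575633364343886/0.3874993969168256 = 0.9227455301333988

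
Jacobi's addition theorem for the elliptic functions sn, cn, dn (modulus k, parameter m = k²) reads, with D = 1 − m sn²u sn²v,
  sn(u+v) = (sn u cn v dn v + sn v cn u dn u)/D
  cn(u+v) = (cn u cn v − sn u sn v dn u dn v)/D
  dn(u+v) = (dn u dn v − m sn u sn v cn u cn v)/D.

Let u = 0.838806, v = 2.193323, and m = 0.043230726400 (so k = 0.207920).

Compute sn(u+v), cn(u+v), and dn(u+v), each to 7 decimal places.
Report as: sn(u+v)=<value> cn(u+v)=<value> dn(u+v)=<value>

sn(u+v)=0.1437470 cn(u+v)=-0.9896145 dn(u+v)=0.9995533

sn u = 0.7413744083681606, cn u = 0.6710916380173127, dn u = 0.988047992703716
sn v = 0.8290685816607414, cn v = -0.5591469278311798, dn v = 0.9850305357999594
m = k² = 0.0432307264
D = 1 − m·sn²u·sn²v = 0.9836676518574636
sn(u+v) = (sn u·cn v·dn v + sn v·cn u·dn u)/D = 0.1413993001183271/0.9836676518574636 = 0.1437470266012329
cn(u+v) = (cn u·cn v − sn u·sn v·dn u·dn v)/D = -0.9734517385247321/0.9836676518574636 = -0.9896144665188077
dn(u+v) = (dn u·dn v − m·sn u·sn v·cn u·cn v)/D = 0.9832282056841384/0.9836676518574636 = 0.9995532574721804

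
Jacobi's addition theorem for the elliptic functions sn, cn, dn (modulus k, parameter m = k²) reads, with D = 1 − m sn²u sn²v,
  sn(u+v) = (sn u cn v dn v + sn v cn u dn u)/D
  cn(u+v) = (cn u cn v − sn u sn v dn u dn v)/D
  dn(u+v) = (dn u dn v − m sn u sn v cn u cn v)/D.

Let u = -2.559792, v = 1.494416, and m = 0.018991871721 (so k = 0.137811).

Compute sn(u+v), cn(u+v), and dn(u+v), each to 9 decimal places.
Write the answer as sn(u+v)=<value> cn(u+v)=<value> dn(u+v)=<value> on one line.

sn u = -0.5615449415457784, cn u = -0.8274462391142691, dn u = 0.9970011240746922
sn v = 0.9965474965477702, cn v = 0.08302461758040204, dn v = 0.990524629126115
m = k² = 0.018991871721
D = 1 − m·sn²u·sn²v = 0.9940525224409537
sn(u+v) = (sn u·cn v·dn v + sn v·cn u·dn u)/D = -0.8682969293562531/0.9940525224409537 = -0.8734920034447472
cn(u+v) = (cn u·cn v − sn u·sn v·dn u·dn v)/D = 0.4839430336741347/0.9940525224409537 = 0.4868384946962204
dn(u+v) = (dn u·dn v − m·sn u·sn v·cn u·cn v)/D = 0.9868240440976471/0.9940525224409537 = 0.9927282732248829

sn(u+v)=-0.873492003 cn(u+v)=0.486838495 dn(u+v)=0.992728273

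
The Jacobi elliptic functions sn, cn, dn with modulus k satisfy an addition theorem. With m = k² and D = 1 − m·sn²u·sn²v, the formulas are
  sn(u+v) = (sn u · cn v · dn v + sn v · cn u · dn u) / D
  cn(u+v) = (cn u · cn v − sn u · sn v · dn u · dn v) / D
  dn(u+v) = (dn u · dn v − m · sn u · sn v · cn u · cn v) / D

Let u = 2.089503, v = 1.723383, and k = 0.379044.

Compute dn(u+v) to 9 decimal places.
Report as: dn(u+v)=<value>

sn u = 0.9109799529051189, cn u = -0.4124506339005764, dn u = 0.9384918136409314
sn v = 0.9964477089784149, cn v = -0.08421379501998547, dn v = 0.9259290357825457
m = k² = 0.143674353936
D = 1 − m·sn²u·sn²v = 0.8816124811485611
dn(u+v) = (dn u·dn v − m·sn u·sn v·cn u·cn v)/D = 0.8644468242861256/0.8816124811485611 = 0.9805292492682589

dn(u+v)=0.980529249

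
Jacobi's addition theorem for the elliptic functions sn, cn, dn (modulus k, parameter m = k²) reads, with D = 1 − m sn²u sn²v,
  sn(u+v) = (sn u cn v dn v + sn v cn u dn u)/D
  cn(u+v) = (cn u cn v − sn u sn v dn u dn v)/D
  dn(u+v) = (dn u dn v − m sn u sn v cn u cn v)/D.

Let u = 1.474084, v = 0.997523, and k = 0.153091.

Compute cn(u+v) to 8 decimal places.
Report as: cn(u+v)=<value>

cn(u+v)=-0.77284761

sn u = 0.9945141409423149, cn u = 0.1046022153960873, dn u = 0.9883418350721398
sn v = 0.8384044054407422, cn v = 0.5450486702465713, dn v = 0.9917286527855191
m = k² = 0.023436854281
D = 1 − m·sn²u·sn²v = 0.9837059761161409
cn(u+v) = (cn u·cn v − sn u·sn v·dn u·dn v)/D = -0.7602548137834432/0.9837059761161409 = -0.7728476112192329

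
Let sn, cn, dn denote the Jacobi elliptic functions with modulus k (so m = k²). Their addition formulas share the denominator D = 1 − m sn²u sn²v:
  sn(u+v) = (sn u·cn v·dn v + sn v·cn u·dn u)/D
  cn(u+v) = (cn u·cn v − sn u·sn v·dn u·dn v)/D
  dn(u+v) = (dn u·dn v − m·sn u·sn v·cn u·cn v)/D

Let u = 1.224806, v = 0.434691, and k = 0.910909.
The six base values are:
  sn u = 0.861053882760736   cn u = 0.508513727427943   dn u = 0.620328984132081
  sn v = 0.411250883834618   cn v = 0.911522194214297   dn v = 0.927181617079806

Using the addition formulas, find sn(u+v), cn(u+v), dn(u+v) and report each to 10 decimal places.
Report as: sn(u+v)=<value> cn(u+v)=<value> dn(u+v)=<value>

m = k² = 0.829755206281
D = 1 − m·sn²u·sn²v = 0.8959542527576147
sn(u+v) = (sn u·cn v·dn v + sn v·cn u·dn u)/D = 0.8574441460834239/0.8959542527576147 = 0.957017775678097
cn(u+v) = (cn u·cn v − sn u·sn v·dn u·dn v)/D = 0.2598529572310535/0.8959542527576147 = 0.2900292692749262
dn(u+v) = (dn u·dn v − m·sn u·sn v·cn u·cn v)/D = 0.4389639086603059/0.8959542527576147 = 0.4899400915942303

sn(u+v)=0.9570177757 cn(u+v)=0.2900292693 dn(u+v)=0.4899400916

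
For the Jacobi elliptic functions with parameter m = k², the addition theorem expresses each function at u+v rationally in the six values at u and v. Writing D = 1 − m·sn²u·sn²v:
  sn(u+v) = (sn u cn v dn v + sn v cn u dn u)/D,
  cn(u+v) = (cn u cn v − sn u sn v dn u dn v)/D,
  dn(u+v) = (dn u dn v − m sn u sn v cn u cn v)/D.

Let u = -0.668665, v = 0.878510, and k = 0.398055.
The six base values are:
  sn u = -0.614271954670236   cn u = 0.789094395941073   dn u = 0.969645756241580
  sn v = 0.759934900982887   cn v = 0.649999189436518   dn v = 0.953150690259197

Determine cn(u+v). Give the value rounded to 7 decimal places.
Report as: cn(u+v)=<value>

cn(u+v)=0.9781136

m = k² = 0.158447783025
D = 1 − m·sn²u·sn²v = 0.9654728824753638
cn(u+v) = (cn u·cn v − sn u·sn v·dn u·dn v)/D = 0.9443421132954679/0.9654728824753638 = 0.9781135549600118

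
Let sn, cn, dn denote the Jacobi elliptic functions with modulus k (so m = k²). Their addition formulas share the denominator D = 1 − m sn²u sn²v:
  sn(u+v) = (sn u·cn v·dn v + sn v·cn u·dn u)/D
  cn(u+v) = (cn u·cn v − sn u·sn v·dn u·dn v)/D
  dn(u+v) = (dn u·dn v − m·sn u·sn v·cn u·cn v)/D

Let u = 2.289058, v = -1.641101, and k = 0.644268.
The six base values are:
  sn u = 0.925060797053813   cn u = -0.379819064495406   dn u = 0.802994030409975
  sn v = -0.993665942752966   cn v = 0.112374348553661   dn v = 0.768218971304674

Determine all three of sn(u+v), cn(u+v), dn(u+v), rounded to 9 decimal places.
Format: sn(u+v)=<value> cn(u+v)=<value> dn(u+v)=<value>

sn(u+v)=0.589755527 cn(u+v)=0.807581834 dn(u+v)=0.925002666

m = k² = 0.415081255824
D = 1 − m·sn²u·sn²v = 0.6492848838326867
sn(u+v) = (sn u·cn v·dn v + sn v·cn u·dn u)/D = 0.3829193487997486/0.6492848838326867 = 0.5897555269412718
cn(u+v) = (cn u·cn v − sn u·sn v·dn u·dn v)/D = 0.5243506772079177/0.6492848838326867 = 0.8075818338981027
dn(u+v) = (dn u·dn v − m·sn u·sn v·cn u·cn v)/D = 0.600590248478987/0.6492848838326867 = 0.9250026659079779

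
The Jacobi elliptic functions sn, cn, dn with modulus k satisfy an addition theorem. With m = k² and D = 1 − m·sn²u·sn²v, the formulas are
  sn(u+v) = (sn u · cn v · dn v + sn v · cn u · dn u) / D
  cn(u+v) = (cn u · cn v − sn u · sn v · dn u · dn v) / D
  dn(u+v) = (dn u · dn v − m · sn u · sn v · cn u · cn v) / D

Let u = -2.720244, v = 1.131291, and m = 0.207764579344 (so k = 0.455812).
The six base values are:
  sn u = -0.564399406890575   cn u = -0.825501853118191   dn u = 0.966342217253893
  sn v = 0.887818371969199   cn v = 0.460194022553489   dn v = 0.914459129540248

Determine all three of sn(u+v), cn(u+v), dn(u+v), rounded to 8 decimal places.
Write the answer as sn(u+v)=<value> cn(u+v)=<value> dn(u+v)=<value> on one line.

sn(u+v)=-0.99779511 cn(u+v)=0.06636954 dn(u+v)=0.89059003

m = k² = 0.207764579344
D = 1 − m·sn²u·sn²v = 0.9478333603762942
sn(u+v) = (sn u·cn v·dn v + sn v·cn u·dn u)/D = -0.9457434931795002/0.9478333603762942 = -0.9977951111617718
cn(u+v) = (cn u·cn v − sn u·sn v·dn u·dn v)/D = 0.06290726628025264/0.9478333603762942 = 0.0663695422740535
dn(u+v) = (dn u·dn v − m·sn u·sn v·cn u·cn v)/D = 0.8441309433375118/0.9478333603762942 = 0.8905900326217553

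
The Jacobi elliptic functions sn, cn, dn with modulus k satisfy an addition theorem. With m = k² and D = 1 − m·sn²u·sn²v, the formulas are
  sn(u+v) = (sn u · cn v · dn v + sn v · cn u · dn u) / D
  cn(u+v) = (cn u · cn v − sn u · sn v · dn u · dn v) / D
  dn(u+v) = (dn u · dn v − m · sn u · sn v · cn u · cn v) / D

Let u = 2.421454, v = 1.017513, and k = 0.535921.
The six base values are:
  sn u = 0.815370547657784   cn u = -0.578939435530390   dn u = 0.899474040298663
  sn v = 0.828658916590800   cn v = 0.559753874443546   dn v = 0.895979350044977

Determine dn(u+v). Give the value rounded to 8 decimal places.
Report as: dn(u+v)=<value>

m = k² = 0.287211318241
D = 1 − m·sn²u·sn²v = 0.8688817313005868
dn(u+v) = (dn u·dn v − m·sn u·sn v·cn u·cn v)/D = 0.8687974183289924/0.8688817313005868 = 0.9999029638113484

dn(u+v)=0.99990296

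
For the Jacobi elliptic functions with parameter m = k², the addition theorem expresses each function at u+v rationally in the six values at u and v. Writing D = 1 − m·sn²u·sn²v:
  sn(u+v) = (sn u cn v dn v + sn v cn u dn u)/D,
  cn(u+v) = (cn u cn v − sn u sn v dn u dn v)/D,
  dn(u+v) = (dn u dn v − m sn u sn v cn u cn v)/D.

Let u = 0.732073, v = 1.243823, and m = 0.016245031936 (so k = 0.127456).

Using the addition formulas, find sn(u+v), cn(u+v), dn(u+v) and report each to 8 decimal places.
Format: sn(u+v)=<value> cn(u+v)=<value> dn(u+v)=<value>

sn u = 0.6677032118062359, cn u = 0.7444275793813908, dn u = 0.9963721778232669
sn v = 0.9457861033293443, cn v = 0.3247901580237538, dn v = 0.99270772863886
m = k² = 0.016245031936
D = 1 − m·sn²u·sn²v = 0.9935215164984507
sn(u+v) = (sn u·cn v·dn v + sn v·cn u·dn u)/D = 0.9167970261238301/0.9935215164984507 = 0.9227752100980893
cn(u+v) = (cn u·cn v − sn u·sn v·dn u·dn v)/D = -0.3828422868961609/0.9935215164984507 = -0.3853386972890566
dn(u+v) = (dn u·dn v − m·sn u·sn v·cn u·cn v)/D = 0.9866259583530342/0.9935215164984507 = 0.9930594777959928

sn(u+v)=0.92277521 cn(u+v)=-0.38533870 dn(u+v)=0.99305948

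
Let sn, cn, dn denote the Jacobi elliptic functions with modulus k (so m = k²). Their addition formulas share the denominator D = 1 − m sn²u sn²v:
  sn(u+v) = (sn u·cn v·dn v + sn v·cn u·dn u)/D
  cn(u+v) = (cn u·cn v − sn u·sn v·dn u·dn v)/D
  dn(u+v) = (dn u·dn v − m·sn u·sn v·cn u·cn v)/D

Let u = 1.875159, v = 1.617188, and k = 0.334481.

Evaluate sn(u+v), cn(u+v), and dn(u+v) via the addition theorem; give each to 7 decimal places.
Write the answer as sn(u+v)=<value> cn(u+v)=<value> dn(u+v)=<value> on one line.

sn u = 0.9706451026570602, cn u = -0.2405162877808176, dn u = 0.9458299857853023
sn v = 0.9999998693533595, cn v = 0.000511168527992088, dn v = 0.942402509478751
m = k² = 0.111877539361
D = 1 − m·sn²u·sn²v = 0.8945943895524083
sn(u+v) = (sn u·cn v·dn v + sn v·cn u·dn u)/D = -0.2270199018608972/0.8945943895524083 = -0.2537685285221628
cn(u+v) = (cn u·cn v − sn u·sn v·dn u·dn v)/D = -0.8653098208027658/0.8945943895524083 = -0.9672649760699992
dn(u+v) = (dn u·dn v − m·sn u·sn v·cn u·cn v)/D = 0.8913659030865291/0.8945943895524083 = 0.9963911170206483

sn(u+v)=-0.2537685 cn(u+v)=-0.9672650 dn(u+v)=0.9963911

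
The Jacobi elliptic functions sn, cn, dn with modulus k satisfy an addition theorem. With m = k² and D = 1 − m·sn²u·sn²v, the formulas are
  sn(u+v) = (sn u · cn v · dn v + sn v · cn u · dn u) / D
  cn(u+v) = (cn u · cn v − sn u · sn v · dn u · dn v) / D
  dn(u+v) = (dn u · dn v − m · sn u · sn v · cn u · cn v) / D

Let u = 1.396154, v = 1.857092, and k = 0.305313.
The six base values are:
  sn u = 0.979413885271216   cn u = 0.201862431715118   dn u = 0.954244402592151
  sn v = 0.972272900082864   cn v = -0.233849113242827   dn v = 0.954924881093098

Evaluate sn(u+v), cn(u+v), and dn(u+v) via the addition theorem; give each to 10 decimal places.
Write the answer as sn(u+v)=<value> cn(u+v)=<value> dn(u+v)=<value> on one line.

m = k² = 0.093216027969
D = 1 − m·sn²u·sn²v = 0.9154722188961248
sn(u+v) = (sn u·cn v·dn v + sn v·cn u·dn u)/D = -0.03142615305920202/0.9154722188961248 = -0.03432780636106646
cn(u+v) = (cn u·cn v − sn u·sn v·dn u·dn v)/D = -0.9149326644483155/0.9154722188961248 = -0.9994106271750552
dn(u+v) = (dn u·dn v − m·sn u·sn v·cn u·cn v)/D = 0.9154219372140729/0.9154722188961248 = 0.9999450756877007

sn(u+v)=-0.0343278064 cn(u+v)=-0.9994106272 dn(u+v)=0.9999450757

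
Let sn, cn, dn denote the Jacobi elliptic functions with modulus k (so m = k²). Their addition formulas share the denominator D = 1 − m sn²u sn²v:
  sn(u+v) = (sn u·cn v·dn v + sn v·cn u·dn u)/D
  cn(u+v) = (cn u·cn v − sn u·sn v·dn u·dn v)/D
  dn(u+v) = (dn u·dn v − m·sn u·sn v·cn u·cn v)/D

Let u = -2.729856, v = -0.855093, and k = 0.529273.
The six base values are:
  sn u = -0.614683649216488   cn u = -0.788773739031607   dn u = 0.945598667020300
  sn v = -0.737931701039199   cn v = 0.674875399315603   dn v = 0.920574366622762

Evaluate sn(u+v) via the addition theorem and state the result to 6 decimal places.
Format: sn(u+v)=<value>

sn(u+v)=0.178816

m = k² = 0.280129908529
D = 1 − m·sn²u·sn²v = 0.9423638269363985
sn(u+v) = (sn u·cn v·dn v + sn v·cn u·dn u)/D = 0.1685098940418482/0.9423638269363985 = 0.1788161739926603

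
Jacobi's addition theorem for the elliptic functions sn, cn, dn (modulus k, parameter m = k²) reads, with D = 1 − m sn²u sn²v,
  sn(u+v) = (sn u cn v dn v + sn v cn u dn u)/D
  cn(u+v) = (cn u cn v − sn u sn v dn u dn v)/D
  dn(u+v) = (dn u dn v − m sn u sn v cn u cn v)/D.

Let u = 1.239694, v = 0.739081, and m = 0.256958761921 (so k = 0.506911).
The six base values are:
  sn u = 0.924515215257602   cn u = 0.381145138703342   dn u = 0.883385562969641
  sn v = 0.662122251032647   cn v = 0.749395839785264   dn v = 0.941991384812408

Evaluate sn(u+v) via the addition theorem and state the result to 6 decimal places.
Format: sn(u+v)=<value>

sn(u+v)=0.968862

m = k² = 0.256958761921
D = 1 − m·sn²u·sn²v = 0.9037129407806399
sn(u+v) = (sn u·cn v·dn v + sn v·cn u·dn u)/D = 0.8755731840840064/0.9037129407806399 = 0.9688620629108996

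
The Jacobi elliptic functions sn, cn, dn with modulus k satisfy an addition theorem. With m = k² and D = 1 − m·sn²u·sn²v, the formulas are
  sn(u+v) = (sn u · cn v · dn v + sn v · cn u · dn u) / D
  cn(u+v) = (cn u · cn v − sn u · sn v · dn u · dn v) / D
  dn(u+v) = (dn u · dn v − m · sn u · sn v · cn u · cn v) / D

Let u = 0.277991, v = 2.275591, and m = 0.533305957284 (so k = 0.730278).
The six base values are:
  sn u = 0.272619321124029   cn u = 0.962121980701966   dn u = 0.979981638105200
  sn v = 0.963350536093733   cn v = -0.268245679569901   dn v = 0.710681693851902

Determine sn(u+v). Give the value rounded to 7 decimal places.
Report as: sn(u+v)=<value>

m = k² = 0.533305957284
D = 1 − m·sn²u·sn²v = 0.9632160481234364
sn(u+v) = (sn u·cn v·dn v + sn v·cn u·dn u)/D = 0.8563350828089147/0.9632160481234364 = 0.889037391431808

sn(u+v)=0.8890374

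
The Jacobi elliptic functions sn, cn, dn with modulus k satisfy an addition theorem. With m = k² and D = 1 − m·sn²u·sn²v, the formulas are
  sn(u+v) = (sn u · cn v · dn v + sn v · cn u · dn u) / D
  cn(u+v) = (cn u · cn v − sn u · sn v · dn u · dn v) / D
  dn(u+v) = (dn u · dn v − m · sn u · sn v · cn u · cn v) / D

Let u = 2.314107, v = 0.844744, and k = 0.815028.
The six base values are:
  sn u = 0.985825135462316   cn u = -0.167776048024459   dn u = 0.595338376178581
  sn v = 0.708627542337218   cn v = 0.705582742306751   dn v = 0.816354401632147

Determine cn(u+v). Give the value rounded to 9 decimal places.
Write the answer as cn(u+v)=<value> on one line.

m = k² = 0.664270640784
D = 1 − m·sn²u·sn²v = 0.6758239781195358
cn(u+v) = (cn u·cn v − sn u·sn v·dn u·dn v)/D = -0.4578961083465747/0.6758239781195358 = -0.6775375292552653

cn(u+v)=-0.677537529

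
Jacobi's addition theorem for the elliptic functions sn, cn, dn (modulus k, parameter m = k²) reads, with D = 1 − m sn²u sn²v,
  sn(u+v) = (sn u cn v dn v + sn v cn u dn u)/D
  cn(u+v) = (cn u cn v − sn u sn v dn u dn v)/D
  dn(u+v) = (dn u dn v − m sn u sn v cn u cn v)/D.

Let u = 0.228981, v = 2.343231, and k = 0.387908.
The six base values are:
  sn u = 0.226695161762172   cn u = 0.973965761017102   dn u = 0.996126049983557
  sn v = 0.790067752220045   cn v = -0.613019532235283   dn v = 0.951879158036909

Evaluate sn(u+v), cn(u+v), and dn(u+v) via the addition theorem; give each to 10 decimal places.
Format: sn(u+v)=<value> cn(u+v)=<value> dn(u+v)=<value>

m = k² = 0.150472616464
D = 1 − m·sn²u·sn²v = 0.9951730739330888
sn(u+v) = (sn u·cn v·dn v + sn v·cn u·dn u)/D = 0.6342366613040799/0.9951730739330888 = 0.6373129236681129
cn(u+v) = (cn u·cn v − sn u·sn v·dn u·dn v)/D = -0.7668854572485299/0.9951730739330888 = -0.7706051111468195
dn(u+v) = (dn u·dn v − m·sn u·sn v·cn u·cn v)/D = 0.9642825897134099/0.9951730739330888 = 0.9689596864818754

sn(u+v)=0.6373129237 cn(u+v)=-0.7706051111 dn(u+v)=0.9689596865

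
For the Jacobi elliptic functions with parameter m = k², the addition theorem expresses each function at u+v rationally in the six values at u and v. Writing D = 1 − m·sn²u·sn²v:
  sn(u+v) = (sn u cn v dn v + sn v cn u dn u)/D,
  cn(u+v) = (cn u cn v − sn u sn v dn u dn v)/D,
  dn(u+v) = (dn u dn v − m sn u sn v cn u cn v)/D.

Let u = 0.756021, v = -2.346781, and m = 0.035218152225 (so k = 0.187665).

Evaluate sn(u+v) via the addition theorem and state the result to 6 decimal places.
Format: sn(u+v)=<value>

sn u = 0.6843854593020292, cn u = 0.7291203899877924, dn u = 0.9917179034962924
sn v = -0.7312676972055518, cn v = -0.6820905768471585, dn v = 0.9905387458298304
m = k² = 0.035218152225
D = 1 − m·sn²u·sn²v = 0.9911789376301889
sn(u+v) = (sn u·cn v·dn v + sn v·cn u·dn u)/D = -0.9911625597145826/0.9911789376301889 = -0.9999834763280529

sn(u+v)=-0.999983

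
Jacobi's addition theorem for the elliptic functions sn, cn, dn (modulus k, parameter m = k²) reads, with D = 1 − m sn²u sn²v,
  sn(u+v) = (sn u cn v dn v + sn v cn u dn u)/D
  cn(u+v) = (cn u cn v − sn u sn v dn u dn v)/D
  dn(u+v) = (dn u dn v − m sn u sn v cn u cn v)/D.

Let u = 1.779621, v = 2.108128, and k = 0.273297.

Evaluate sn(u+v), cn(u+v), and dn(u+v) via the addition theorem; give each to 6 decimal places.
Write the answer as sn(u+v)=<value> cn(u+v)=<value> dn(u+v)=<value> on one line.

sn u = 0.9853338347507781, cn u = -0.1706377276434679, dn u = 0.9630594750108677
sn v = 0.882851552147914, cn v = -0.4696521445389333, dn v = 0.9704553741137933
m = k² = 0.074691250209
D = 1 − m·sn²u·sn²v = 0.9434787327281999
sn(u+v) = (sn u·cn v·dn v + sn v·cn u·dn u)/D = -0.5941747294576595/0.9434787327281999 = -0.6297701356124061
cn(u+v) = (cn u·cn v − sn u·sn v·dn u·dn v)/D = -0.7328768723218977/0.9434787327281999 = -0.7767815499165332
dn(u+v) = (dn u·dn v − m·sn u·sn v·cn u·cn v)/D = 0.9293991879523489/0.9434787327281999 = 0.9850769876548906

sn(u+v)=-0.629770 cn(u+v)=-0.776782 dn(u+v)=0.985077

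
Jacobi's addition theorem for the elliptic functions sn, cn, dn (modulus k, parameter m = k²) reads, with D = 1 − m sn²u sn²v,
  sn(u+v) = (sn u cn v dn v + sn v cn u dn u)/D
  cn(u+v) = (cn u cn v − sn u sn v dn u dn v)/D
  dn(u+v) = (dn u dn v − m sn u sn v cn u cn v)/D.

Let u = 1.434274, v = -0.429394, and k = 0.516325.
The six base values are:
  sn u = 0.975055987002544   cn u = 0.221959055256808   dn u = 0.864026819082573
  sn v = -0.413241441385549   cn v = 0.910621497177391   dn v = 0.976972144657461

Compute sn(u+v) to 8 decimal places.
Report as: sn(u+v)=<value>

sn(u+v)=0.82386866

m = k² = 0.266591505625
D = 1 − m·sn²u·sn²v = 0.9567174191062606
sn(u+v) = (sn u·cn v·dn v + sn v·cn u·dn u)/D = 0.7882094947100243/0.9567174191062606 = 0.8238686564799334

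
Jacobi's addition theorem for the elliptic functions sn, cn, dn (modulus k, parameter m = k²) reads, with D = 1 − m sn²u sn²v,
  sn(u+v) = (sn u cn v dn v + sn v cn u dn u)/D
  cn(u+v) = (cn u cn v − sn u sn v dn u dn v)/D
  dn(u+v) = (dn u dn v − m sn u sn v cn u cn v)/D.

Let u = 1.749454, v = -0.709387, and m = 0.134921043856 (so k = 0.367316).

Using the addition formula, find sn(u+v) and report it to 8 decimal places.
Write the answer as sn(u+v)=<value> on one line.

sn u = 0.9936453512817574, cn u = -0.1125562787060453, dn u = 0.9310146397874388
sn v = -0.6458565365610155, cn v = 0.7634587966494391, dn v = 0.9714526726214754
m = k² = 0.134921043856
D = 1 − m·sn²u·sn²v = 0.9444332979897704
sn(u+v) = (sn u·cn v·dn v + sn v·cn u·dn u)/D = 0.8046313768931761/0.9444332979897704 = 0.8519726894486215

sn(u+v)=0.85197269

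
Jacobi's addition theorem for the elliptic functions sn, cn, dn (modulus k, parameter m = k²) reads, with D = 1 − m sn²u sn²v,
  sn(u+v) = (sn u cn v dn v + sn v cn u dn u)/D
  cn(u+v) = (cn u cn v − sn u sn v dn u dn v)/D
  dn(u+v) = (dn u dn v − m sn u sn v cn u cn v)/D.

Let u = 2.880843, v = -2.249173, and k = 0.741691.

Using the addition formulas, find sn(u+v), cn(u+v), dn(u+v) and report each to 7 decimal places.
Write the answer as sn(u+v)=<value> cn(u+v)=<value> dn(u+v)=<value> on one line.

sn(u+v)=0.5732750 cn(u+v)=0.8193630 dn(u+v)=0.9051027

sn u = 0.7565265274436305, cn u = -0.6539630060439824, dn u = 0.8277419789026593
sn v = -0.9719343362759582, cn v = -0.2352523027896063, dn v = 0.6930651533160277
m = k² = 0.550105539481
D = 1 − m·sn²u·sn²v = 0.7025813551394135
sn(u+v) = (sn u·cn v·dn v + sn v·cn u·dn u)/D = 0.4027723356578654/0.7025813551394135 = 0.5732750132231207
cn(u+v) = (cn u·cn v − sn u·sn v·dn u·dn v)/D = 0.5756691812301946/0.7025813551394135 = 0.8193630204091656
dn(u+v) = (dn u·dn v − m·sn u·sn v·cn u·cn v)/D = 0.6359083145269535/0.7025813551394135 = 0.9051027469989862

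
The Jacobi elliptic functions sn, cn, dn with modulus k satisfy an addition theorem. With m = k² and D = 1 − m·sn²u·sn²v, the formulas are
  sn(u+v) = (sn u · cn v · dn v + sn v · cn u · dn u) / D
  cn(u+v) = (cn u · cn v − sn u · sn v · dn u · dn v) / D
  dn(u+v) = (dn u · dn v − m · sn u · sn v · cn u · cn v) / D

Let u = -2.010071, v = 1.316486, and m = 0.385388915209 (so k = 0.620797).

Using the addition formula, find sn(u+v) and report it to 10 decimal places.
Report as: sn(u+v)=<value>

sn(u+v)=-0.6243006410

sn u = -0.9818401320030144, cn u = -0.1897101873603608, dn u = 0.7927680711150271
sn v = 0.9365574468178766, cn v = 0.3505141206998376, dn v = 0.8136092577295901
m = k² = 0.385388915209
D = 1 − m·sn²u·sn²v = 0.6741260678419137
sn(u+v) = (sn u·cn v·dn v + sn v·cn u·dn u)/D = -0.4208573362622192/0.6741260678419137 = -0.624300640990659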